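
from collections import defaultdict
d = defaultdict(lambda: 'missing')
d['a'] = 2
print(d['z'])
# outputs missing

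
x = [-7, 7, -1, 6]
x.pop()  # 6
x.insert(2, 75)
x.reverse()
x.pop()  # -7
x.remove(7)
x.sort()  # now [-1, 75]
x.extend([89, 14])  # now [-1, 75, 89, 14]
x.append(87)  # [-1, 75, 89, 14, 87]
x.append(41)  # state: [-1, 75, 89, 14, 87, 41]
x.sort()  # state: [-1, 14, 41, 75, 87, 89]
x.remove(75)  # [-1, 14, 41, 87, 89]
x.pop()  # 89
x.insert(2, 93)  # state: [-1, 14, 93, 41, 87]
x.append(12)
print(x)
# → [-1, 14, 93, 41, 87, 12]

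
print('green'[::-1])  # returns neerg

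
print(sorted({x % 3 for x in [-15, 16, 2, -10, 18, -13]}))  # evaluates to [0, 1, 2]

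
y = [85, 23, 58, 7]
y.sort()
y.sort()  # [7, 23, 58, 85]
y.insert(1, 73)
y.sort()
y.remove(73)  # [7, 23, 58, 85]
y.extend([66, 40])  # [7, 23, 58, 85, 66, 40]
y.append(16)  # [7, 23, 58, 85, 66, 40, 16]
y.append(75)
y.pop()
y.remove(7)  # [23, 58, 85, 66, 40, 16]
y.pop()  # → 16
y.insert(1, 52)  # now [23, 52, 58, 85, 66, 40]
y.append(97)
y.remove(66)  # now [23, 52, 58, 85, 40, 97]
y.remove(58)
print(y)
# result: [23, 52, 85, 40, 97]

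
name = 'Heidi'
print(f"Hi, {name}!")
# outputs Hi, Heidi!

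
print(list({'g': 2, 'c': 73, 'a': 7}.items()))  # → [('g', 2), ('c', 73), ('a', 7)]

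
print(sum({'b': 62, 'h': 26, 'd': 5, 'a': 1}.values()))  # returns 94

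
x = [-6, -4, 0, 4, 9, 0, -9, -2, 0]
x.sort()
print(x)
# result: [-9, -6, -4, -2, 0, 0, 0, 4, 9]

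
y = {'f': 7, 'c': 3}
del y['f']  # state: {'c': 3}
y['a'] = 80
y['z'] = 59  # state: {'c': 3, 'a': 80, 'z': 59}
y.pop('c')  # 3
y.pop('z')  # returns 59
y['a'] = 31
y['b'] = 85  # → {'a': 31, 'b': 85}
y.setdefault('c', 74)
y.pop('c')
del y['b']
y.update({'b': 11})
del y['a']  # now {'b': 11}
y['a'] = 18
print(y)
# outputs {'b': 11, 'a': 18}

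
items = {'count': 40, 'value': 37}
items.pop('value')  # 37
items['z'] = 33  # {'count': 40, 'z': 33}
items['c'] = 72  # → {'count': 40, 'z': 33, 'c': 72}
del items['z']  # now {'count': 40, 'c': 72}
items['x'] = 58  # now {'count': 40, 'c': 72, 'x': 58}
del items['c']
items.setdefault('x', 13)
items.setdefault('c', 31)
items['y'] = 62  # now {'count': 40, 'x': 58, 'c': 31, 'y': 62}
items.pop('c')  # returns 31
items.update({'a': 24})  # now {'count': 40, 'x': 58, 'y': 62, 'a': 24}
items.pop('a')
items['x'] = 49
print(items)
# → {'count': 40, 'x': 49, 'y': 62}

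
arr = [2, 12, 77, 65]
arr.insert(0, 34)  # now [34, 2, 12, 77, 65]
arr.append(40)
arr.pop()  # 40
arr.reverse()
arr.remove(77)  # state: [65, 12, 2, 34]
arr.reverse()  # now [34, 2, 12, 65]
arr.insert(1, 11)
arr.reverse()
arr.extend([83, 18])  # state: [65, 12, 2, 11, 34, 83, 18]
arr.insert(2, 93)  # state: [65, 12, 93, 2, 11, 34, 83, 18]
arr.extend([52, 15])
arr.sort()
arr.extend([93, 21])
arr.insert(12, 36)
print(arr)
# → [2, 11, 12, 15, 18, 34, 52, 65, 83, 93, 93, 21, 36]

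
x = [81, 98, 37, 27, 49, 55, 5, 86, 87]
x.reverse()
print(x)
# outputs [87, 86, 5, 55, 49, 27, 37, 98, 81]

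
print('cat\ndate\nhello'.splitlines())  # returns ['cat', 'date', 'hello']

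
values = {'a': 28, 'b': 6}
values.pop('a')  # 28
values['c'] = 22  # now {'b': 6, 'c': 22}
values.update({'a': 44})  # {'b': 6, 'c': 22, 'a': 44}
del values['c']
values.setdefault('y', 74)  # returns 74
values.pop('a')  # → 44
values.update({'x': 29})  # {'b': 6, 'y': 74, 'x': 29}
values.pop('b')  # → 6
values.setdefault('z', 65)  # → 65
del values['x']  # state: {'y': 74, 'z': 65}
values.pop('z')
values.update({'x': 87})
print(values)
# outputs {'y': 74, 'x': 87}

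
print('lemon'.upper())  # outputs LEMON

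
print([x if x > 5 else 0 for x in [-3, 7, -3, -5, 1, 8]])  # [0, 7, 0, 0, 0, 8]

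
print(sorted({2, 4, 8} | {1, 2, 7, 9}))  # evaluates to [1, 2, 4, 7, 8, 9]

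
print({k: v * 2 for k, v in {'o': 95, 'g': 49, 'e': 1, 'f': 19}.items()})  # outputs {'o': 190, 'g': 98, 'e': 2, 'f': 38}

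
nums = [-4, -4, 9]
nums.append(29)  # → [-4, -4, 9, 29]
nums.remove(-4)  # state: [-4, 9, 29]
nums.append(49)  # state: [-4, 9, 29, 49]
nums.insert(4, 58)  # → [-4, 9, 29, 49, 58]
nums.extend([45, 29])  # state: [-4, 9, 29, 49, 58, 45, 29]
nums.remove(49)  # [-4, 9, 29, 58, 45, 29]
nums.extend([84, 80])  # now [-4, 9, 29, 58, 45, 29, 84, 80]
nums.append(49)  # [-4, 9, 29, 58, 45, 29, 84, 80, 49]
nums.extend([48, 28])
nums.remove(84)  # [-4, 9, 29, 58, 45, 29, 80, 49, 48, 28]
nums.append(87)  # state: [-4, 9, 29, 58, 45, 29, 80, 49, 48, 28, 87]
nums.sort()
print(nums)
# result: [-4, 9, 28, 29, 29, 45, 48, 49, 58, 80, 87]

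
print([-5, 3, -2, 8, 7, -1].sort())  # None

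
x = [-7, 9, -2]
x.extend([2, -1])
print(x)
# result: [-7, 9, -2, 2, -1]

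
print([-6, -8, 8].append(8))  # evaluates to None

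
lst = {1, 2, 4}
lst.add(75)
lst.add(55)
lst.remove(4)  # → {1, 2, 55, 75}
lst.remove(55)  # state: {1, 2, 75}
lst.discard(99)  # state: {1, 2, 75}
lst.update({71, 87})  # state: {1, 2, 71, 75, 87}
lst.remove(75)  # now {1, 2, 71, 87}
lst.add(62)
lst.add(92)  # {1, 2, 62, 71, 87, 92}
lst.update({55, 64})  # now {1, 2, 55, 62, 64, 71, 87, 92}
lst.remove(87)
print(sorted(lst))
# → [1, 2, 55, 62, 64, 71, 92]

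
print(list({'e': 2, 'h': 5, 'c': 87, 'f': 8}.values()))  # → [2, 5, 87, 8]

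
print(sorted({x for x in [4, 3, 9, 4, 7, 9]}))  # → [3, 4, 7, 9]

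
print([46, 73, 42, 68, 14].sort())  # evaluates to None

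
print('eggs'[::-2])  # sg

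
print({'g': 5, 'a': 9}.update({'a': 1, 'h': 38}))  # None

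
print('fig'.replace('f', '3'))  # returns 3ig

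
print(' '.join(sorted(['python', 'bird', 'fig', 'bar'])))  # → bar bird fig python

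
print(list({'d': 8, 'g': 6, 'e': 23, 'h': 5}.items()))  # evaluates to [('d', 8), ('g', 6), ('e', 23), ('h', 5)]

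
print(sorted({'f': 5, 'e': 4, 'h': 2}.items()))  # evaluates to [('e', 4), ('f', 5), ('h', 2)]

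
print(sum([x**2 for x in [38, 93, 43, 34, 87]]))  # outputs 20667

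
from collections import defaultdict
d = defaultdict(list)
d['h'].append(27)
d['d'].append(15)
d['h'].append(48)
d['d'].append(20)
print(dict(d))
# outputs {'h': [27, 48], 'd': [15, 20]}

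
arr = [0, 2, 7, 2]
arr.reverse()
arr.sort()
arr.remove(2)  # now [0, 2, 7]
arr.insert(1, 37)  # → [0, 37, 2, 7]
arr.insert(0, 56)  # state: [56, 0, 37, 2, 7]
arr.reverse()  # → [7, 2, 37, 0, 56]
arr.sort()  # [0, 2, 7, 37, 56]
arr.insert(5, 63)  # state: [0, 2, 7, 37, 56, 63]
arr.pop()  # 63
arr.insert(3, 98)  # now [0, 2, 7, 98, 37, 56]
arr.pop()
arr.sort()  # [0, 2, 7, 37, 98]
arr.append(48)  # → [0, 2, 7, 37, 98, 48]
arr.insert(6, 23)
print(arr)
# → [0, 2, 7, 37, 98, 48, 23]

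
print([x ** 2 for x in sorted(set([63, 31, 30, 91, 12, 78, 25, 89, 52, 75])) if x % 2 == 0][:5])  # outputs [144, 900, 2704, 6084]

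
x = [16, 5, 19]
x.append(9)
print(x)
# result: [16, 5, 19, 9]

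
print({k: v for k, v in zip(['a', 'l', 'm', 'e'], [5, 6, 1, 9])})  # {'a': 5, 'l': 6, 'm': 1, 'e': 9}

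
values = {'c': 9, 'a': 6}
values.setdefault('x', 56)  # 56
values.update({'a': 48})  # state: {'c': 9, 'a': 48, 'x': 56}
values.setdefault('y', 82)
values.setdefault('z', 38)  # 38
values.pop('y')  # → 82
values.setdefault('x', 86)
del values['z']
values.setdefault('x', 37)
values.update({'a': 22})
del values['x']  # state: {'c': 9, 'a': 22}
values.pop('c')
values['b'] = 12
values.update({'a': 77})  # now {'a': 77, 'b': 12}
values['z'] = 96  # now {'a': 77, 'b': 12, 'z': 96}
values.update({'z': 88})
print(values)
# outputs {'a': 77, 'b': 12, 'z': 88}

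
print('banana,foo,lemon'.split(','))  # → ['banana', 'foo', 'lemon']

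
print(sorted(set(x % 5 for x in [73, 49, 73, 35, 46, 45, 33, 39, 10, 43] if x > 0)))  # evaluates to [0, 1, 3, 4]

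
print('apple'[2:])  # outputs ple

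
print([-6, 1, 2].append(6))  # None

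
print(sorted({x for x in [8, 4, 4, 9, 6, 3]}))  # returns [3, 4, 6, 8, 9]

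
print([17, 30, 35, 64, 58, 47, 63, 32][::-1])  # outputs [32, 63, 47, 58, 64, 35, 30, 17]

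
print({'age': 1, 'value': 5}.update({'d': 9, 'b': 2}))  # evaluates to None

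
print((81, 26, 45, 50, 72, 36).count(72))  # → 1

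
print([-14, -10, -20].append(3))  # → None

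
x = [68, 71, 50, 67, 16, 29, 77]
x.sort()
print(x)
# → [16, 29, 50, 67, 68, 71, 77]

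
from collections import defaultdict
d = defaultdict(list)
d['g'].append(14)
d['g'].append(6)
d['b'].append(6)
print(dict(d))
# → {'g': [14, 6], 'b': [6]}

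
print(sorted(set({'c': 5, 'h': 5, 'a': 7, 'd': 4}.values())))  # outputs [4, 5, 7]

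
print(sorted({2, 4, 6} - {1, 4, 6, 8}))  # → [2]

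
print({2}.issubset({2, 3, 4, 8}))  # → True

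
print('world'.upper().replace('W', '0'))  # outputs 0ORLD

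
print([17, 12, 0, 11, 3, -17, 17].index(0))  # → 2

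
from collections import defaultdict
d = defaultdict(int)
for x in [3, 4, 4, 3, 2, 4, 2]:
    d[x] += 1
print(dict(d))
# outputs {3: 2, 4: 3, 2: 2}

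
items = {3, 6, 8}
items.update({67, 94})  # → {3, 6, 8, 67, 94}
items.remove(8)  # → {3, 6, 67, 94}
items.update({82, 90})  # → {3, 6, 67, 82, 90, 94}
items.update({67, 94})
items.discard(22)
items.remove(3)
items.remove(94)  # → {6, 67, 82, 90}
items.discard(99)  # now {6, 67, 82, 90}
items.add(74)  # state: {6, 67, 74, 82, 90}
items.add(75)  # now {6, 67, 74, 75, 82, 90}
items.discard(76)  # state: {6, 67, 74, 75, 82, 90}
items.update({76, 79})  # {6, 67, 74, 75, 76, 79, 82, 90}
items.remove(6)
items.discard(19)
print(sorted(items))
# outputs [67, 74, 75, 76, 79, 82, 90]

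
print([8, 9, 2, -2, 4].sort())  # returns None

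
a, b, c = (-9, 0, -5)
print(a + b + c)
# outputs -14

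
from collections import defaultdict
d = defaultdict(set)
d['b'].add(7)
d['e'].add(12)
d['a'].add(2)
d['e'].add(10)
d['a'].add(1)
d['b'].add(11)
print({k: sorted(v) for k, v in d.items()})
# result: {'b': [7, 11], 'e': [10, 12], 'a': [1, 2]}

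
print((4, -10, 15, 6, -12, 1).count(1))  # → 1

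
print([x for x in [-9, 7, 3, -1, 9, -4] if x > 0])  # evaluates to [7, 3, 9]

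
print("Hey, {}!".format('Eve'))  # Hey, Eve!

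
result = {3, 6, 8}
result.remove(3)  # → {6, 8}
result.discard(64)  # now {6, 8}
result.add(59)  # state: {6, 8, 59}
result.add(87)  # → {6, 8, 59, 87}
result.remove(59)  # {6, 8, 87}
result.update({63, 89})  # {6, 8, 63, 87, 89}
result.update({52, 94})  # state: {6, 8, 52, 63, 87, 89, 94}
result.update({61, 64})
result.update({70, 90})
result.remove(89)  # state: {6, 8, 52, 61, 63, 64, 70, 87, 90, 94}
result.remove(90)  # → {6, 8, 52, 61, 63, 64, 70, 87, 94}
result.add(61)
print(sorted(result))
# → [6, 8, 52, 61, 63, 64, 70, 87, 94]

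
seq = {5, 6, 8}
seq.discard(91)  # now {5, 6, 8}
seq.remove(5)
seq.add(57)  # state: {6, 8, 57}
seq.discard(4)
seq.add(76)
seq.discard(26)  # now {6, 8, 57, 76}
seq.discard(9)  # {6, 8, 57, 76}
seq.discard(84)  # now {6, 8, 57, 76}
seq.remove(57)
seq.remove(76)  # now {6, 8}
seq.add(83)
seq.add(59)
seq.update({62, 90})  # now {6, 8, 59, 62, 83, 90}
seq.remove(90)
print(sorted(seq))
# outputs [6, 8, 59, 62, 83]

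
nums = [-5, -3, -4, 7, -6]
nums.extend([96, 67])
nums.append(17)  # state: [-5, -3, -4, 7, -6, 96, 67, 17]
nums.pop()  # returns 17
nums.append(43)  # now [-5, -3, -4, 7, -6, 96, 67, 43]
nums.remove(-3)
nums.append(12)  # [-5, -4, 7, -6, 96, 67, 43, 12]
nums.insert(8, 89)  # [-5, -4, 7, -6, 96, 67, 43, 12, 89]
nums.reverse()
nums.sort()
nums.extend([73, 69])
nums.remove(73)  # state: [-6, -5, -4, 7, 12, 43, 67, 89, 96, 69]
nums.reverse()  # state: [69, 96, 89, 67, 43, 12, 7, -4, -5, -6]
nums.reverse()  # [-6, -5, -4, 7, 12, 43, 67, 89, 96, 69]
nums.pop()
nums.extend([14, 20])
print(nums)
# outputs [-6, -5, -4, 7, 12, 43, 67, 89, 96, 14, 20]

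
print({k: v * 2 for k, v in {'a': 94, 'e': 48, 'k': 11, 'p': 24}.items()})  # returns {'a': 188, 'e': 96, 'k': 22, 'p': 48}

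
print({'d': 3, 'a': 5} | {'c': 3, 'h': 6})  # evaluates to {'d': 3, 'a': 5, 'c': 3, 'h': 6}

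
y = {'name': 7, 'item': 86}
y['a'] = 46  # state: {'name': 7, 'item': 86, 'a': 46}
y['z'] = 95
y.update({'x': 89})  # {'name': 7, 'item': 86, 'a': 46, 'z': 95, 'x': 89}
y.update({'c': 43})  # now {'name': 7, 'item': 86, 'a': 46, 'z': 95, 'x': 89, 'c': 43}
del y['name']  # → {'item': 86, 'a': 46, 'z': 95, 'x': 89, 'c': 43}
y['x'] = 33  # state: {'item': 86, 'a': 46, 'z': 95, 'x': 33, 'c': 43}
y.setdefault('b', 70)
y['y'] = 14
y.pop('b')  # 70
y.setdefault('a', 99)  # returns 46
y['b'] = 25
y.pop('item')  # 86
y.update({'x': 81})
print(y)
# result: {'a': 46, 'z': 95, 'x': 81, 'c': 43, 'y': 14, 'b': 25}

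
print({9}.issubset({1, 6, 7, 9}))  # True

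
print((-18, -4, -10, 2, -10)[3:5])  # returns (2, -10)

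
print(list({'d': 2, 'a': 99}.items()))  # [('d', 2), ('a', 99)]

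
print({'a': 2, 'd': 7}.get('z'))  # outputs None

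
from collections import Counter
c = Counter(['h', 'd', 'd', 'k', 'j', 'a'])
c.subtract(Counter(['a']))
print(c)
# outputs Counter({'d': 2, 'h': 1, 'k': 1, 'j': 1, 'a': 0})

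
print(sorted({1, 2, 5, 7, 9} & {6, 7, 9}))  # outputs [7, 9]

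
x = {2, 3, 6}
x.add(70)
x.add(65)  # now {2, 3, 6, 65, 70}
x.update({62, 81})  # {2, 3, 6, 62, 65, 70, 81}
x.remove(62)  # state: {2, 3, 6, 65, 70, 81}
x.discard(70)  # {2, 3, 6, 65, 81}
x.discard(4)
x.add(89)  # {2, 3, 6, 65, 81, 89}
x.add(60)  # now {2, 3, 6, 60, 65, 81, 89}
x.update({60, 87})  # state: {2, 3, 6, 60, 65, 81, 87, 89}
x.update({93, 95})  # {2, 3, 6, 60, 65, 81, 87, 89, 93, 95}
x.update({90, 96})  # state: {2, 3, 6, 60, 65, 81, 87, 89, 90, 93, 95, 96}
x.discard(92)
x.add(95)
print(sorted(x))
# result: [2, 3, 6, 60, 65, 81, 87, 89, 90, 93, 95, 96]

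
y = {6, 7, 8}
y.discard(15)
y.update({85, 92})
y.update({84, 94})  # {6, 7, 8, 84, 85, 92, 94}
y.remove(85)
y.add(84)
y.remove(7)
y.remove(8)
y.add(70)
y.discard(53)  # {6, 70, 84, 92, 94}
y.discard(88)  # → {6, 70, 84, 92, 94}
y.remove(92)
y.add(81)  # {6, 70, 81, 84, 94}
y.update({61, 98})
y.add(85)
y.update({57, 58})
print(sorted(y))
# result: [6, 57, 58, 61, 70, 81, 84, 85, 94, 98]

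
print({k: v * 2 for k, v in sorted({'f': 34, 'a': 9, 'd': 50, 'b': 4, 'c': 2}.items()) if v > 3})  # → {'a': 18, 'b': 8, 'd': 100, 'f': 68}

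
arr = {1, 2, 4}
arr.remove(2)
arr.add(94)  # {1, 4, 94}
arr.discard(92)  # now {1, 4, 94}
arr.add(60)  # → {1, 4, 60, 94}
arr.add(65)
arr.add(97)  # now {1, 4, 60, 65, 94, 97}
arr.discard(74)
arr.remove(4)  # {1, 60, 65, 94, 97}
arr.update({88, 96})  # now {1, 60, 65, 88, 94, 96, 97}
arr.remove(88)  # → {1, 60, 65, 94, 96, 97}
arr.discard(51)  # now {1, 60, 65, 94, 96, 97}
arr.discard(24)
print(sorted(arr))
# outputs [1, 60, 65, 94, 96, 97]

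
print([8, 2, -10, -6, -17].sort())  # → None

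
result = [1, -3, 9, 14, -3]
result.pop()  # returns -3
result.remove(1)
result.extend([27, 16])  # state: [-3, 9, 14, 27, 16]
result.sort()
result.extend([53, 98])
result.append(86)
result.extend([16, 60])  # [-3, 9, 14, 16, 27, 53, 98, 86, 16, 60]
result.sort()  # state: [-3, 9, 14, 16, 16, 27, 53, 60, 86, 98]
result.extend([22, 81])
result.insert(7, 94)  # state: [-3, 9, 14, 16, 16, 27, 53, 94, 60, 86, 98, 22, 81]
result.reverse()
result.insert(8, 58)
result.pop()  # -3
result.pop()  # 9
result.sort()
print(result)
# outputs [14, 16, 16, 22, 27, 53, 58, 60, 81, 86, 94, 98]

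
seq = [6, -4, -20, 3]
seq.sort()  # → [-20, -4, 3, 6]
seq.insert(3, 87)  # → [-20, -4, 3, 87, 6]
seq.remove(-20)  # [-4, 3, 87, 6]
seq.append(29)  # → [-4, 3, 87, 6, 29]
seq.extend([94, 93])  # [-4, 3, 87, 6, 29, 94, 93]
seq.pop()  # 93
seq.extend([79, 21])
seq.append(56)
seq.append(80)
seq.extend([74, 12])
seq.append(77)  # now [-4, 3, 87, 6, 29, 94, 79, 21, 56, 80, 74, 12, 77]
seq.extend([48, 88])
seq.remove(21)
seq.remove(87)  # [-4, 3, 6, 29, 94, 79, 56, 80, 74, 12, 77, 48, 88]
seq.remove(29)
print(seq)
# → [-4, 3, 6, 94, 79, 56, 80, 74, 12, 77, 48, 88]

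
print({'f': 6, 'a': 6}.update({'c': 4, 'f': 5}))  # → None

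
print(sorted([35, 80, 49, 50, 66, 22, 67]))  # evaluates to [22, 35, 49, 50, 66, 67, 80]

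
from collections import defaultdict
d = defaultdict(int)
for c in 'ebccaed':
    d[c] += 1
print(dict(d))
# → {'e': 2, 'b': 1, 'c': 2, 'a': 1, 'd': 1}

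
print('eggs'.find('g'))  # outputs 1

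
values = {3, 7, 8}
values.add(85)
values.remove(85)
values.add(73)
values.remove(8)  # {3, 7, 73}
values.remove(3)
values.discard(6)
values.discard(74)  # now {7, 73}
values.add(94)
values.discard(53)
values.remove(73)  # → {7, 94}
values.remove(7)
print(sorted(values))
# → [94]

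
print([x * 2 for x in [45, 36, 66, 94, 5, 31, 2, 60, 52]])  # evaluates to [90, 72, 132, 188, 10, 62, 4, 120, 104]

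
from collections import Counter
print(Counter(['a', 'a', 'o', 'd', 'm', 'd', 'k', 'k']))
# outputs Counter({'a': 2, 'd': 2, 'k': 2, 'o': 1, 'm': 1})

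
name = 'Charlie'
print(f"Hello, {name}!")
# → Hello, Charlie!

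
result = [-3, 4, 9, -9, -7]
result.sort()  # [-9, -7, -3, 4, 9]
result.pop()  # 9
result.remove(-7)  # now [-9, -3, 4]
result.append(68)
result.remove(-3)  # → [-9, 4, 68]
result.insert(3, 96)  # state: [-9, 4, 68, 96]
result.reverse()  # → [96, 68, 4, -9]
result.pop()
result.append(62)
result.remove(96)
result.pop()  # 62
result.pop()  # 4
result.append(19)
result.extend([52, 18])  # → [68, 19, 52, 18]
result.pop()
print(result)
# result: [68, 19, 52]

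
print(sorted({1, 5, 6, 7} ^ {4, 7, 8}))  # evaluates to [1, 4, 5, 6, 8]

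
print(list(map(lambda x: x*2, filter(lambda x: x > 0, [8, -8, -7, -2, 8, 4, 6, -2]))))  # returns [16, 16, 8, 12]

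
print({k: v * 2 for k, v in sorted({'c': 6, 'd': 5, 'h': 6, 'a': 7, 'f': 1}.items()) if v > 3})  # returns {'a': 14, 'c': 12, 'd': 10, 'h': 12}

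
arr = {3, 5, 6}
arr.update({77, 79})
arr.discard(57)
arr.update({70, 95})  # {3, 5, 6, 70, 77, 79, 95}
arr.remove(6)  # {3, 5, 70, 77, 79, 95}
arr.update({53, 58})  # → {3, 5, 53, 58, 70, 77, 79, 95}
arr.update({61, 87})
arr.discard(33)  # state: {3, 5, 53, 58, 61, 70, 77, 79, 87, 95}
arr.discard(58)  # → {3, 5, 53, 61, 70, 77, 79, 87, 95}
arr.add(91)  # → {3, 5, 53, 61, 70, 77, 79, 87, 91, 95}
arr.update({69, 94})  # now {3, 5, 53, 61, 69, 70, 77, 79, 87, 91, 94, 95}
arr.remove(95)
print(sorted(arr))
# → [3, 5, 53, 61, 69, 70, 77, 79, 87, 91, 94]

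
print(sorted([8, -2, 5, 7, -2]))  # [-2, -2, 5, 7, 8]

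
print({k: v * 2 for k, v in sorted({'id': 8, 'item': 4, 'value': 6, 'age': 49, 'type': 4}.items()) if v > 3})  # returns {'age': 98, 'id': 16, 'item': 8, 'type': 8, 'value': 12}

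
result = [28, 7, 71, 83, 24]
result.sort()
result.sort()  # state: [7, 24, 28, 71, 83]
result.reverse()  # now [83, 71, 28, 24, 7]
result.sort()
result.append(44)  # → [7, 24, 28, 71, 83, 44]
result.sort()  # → [7, 24, 28, 44, 71, 83]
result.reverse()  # [83, 71, 44, 28, 24, 7]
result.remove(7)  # [83, 71, 44, 28, 24]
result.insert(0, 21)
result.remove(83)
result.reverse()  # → [24, 28, 44, 71, 21]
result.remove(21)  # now [24, 28, 44, 71]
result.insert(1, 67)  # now [24, 67, 28, 44, 71]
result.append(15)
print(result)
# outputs [24, 67, 28, 44, 71, 15]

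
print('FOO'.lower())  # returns foo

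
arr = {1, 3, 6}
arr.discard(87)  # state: {1, 3, 6}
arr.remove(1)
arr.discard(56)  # {3, 6}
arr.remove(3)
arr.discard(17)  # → {6}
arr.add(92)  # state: {6, 92}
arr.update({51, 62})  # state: {6, 51, 62, 92}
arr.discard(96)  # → {6, 51, 62, 92}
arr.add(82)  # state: {6, 51, 62, 82, 92}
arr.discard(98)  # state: {6, 51, 62, 82, 92}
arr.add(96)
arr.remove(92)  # {6, 51, 62, 82, 96}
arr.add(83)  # {6, 51, 62, 82, 83, 96}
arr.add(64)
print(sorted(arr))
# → [6, 51, 62, 64, 82, 83, 96]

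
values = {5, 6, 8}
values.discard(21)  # {5, 6, 8}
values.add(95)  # {5, 6, 8, 95}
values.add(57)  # {5, 6, 8, 57, 95}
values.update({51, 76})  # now {5, 6, 8, 51, 57, 76, 95}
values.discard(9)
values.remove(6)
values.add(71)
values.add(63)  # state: {5, 8, 51, 57, 63, 71, 76, 95}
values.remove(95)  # {5, 8, 51, 57, 63, 71, 76}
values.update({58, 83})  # {5, 8, 51, 57, 58, 63, 71, 76, 83}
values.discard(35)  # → {5, 8, 51, 57, 58, 63, 71, 76, 83}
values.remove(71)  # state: {5, 8, 51, 57, 58, 63, 76, 83}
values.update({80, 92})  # {5, 8, 51, 57, 58, 63, 76, 80, 83, 92}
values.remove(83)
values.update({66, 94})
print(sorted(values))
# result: [5, 8, 51, 57, 58, 63, 66, 76, 80, 92, 94]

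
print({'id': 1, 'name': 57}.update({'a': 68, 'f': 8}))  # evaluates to None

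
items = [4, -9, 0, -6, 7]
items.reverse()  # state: [7, -6, 0, -9, 4]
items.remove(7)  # [-6, 0, -9, 4]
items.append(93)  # [-6, 0, -9, 4, 93]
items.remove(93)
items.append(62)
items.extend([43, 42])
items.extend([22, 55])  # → [-6, 0, -9, 4, 62, 43, 42, 22, 55]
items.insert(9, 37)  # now [-6, 0, -9, 4, 62, 43, 42, 22, 55, 37]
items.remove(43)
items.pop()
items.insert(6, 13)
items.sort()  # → [-9, -6, 0, 4, 13, 22, 42, 55, 62]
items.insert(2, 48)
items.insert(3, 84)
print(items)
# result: [-9, -6, 48, 84, 0, 4, 13, 22, 42, 55, 62]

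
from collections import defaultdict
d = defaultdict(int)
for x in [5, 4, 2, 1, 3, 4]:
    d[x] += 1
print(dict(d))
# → {5: 1, 4: 2, 2: 1, 1: 1, 3: 1}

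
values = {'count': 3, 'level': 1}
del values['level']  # {'count': 3}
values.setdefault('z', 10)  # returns 10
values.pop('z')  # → 10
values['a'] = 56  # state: {'count': 3, 'a': 56}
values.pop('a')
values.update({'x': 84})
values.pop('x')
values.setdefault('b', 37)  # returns 37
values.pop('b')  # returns 37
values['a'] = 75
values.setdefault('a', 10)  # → 75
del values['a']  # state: {'count': 3}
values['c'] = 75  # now {'count': 3, 'c': 75}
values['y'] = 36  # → {'count': 3, 'c': 75, 'y': 36}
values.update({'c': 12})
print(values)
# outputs {'count': 3, 'c': 12, 'y': 36}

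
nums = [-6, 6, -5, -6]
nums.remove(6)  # [-6, -5, -6]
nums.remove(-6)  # [-5, -6]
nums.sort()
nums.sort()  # [-6, -5]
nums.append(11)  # [-6, -5, 11]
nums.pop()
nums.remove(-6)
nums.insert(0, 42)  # [42, -5]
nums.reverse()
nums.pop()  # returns 42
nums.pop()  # -5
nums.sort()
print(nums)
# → []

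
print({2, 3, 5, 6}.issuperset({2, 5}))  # True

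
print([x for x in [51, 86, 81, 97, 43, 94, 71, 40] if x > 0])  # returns [51, 86, 81, 97, 43, 94, 71, 40]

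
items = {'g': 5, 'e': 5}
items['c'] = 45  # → {'g': 5, 'e': 5, 'c': 45}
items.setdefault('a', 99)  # 99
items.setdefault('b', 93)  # 93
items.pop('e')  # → 5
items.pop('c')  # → 45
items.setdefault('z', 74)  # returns 74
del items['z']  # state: {'g': 5, 'a': 99, 'b': 93}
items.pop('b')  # 93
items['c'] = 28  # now {'g': 5, 'a': 99, 'c': 28}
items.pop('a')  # 99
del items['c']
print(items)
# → {'g': 5}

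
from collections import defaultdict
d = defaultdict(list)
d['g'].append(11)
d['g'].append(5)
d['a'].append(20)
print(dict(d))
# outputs {'g': [11, 5], 'a': [20]}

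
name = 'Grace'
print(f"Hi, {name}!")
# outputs Hi, Grace!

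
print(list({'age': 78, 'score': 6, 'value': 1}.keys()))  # ['age', 'score', 'value']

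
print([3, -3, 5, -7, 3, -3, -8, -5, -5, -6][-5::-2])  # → [-3, -7, -3]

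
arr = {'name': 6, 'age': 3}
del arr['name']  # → {'age': 3}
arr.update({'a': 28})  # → {'age': 3, 'a': 28}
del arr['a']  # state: {'age': 3}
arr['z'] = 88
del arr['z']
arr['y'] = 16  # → {'age': 3, 'y': 16}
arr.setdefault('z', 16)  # 16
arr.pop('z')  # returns 16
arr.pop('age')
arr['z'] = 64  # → {'y': 16, 'z': 64}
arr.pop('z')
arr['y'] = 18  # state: {'y': 18}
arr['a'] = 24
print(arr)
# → {'y': 18, 'a': 24}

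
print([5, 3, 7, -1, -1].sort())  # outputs None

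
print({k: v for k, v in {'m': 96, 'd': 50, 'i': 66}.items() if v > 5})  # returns {'m': 96, 'd': 50, 'i': 66}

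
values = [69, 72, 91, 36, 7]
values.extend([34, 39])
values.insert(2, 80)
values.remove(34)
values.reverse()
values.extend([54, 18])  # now [39, 7, 36, 91, 80, 72, 69, 54, 18]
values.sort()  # [7, 18, 36, 39, 54, 69, 72, 80, 91]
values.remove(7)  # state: [18, 36, 39, 54, 69, 72, 80, 91]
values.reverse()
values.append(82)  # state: [91, 80, 72, 69, 54, 39, 36, 18, 82]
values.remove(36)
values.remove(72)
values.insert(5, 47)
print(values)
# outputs [91, 80, 69, 54, 39, 47, 18, 82]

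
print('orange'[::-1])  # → egnaro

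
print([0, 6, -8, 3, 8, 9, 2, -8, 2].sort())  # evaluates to None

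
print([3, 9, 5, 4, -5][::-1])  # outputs [-5, 4, 5, 9, 3]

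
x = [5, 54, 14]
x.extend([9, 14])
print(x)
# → [5, 54, 14, 9, 14]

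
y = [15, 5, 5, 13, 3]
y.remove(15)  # [5, 5, 13, 3]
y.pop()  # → 3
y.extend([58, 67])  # [5, 5, 13, 58, 67]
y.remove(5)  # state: [5, 13, 58, 67]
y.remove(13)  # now [5, 58, 67]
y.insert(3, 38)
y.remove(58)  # [5, 67, 38]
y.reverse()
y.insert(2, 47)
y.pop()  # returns 5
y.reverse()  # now [47, 67, 38]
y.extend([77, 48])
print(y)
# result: [47, 67, 38, 77, 48]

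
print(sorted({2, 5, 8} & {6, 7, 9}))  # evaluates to []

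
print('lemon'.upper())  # LEMON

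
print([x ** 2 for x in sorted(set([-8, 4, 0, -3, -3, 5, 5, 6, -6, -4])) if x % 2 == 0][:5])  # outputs [64, 36, 16, 0, 16]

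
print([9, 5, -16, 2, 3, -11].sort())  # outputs None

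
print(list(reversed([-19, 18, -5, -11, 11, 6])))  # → [6, 11, -11, -5, 18, -19]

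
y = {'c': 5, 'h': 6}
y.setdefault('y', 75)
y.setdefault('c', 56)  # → 5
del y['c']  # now {'h': 6, 'y': 75}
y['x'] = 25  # {'h': 6, 'y': 75, 'x': 25}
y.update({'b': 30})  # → {'h': 6, 'y': 75, 'x': 25, 'b': 30}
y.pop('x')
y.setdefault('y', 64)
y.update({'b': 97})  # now {'h': 6, 'y': 75, 'b': 97}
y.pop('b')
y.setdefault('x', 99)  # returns 99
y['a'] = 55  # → {'h': 6, 'y': 75, 'x': 99, 'a': 55}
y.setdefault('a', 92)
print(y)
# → {'h': 6, 'y': 75, 'x': 99, 'a': 55}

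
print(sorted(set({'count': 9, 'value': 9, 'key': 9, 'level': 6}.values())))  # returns [6, 9]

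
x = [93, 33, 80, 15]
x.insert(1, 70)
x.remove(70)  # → [93, 33, 80, 15]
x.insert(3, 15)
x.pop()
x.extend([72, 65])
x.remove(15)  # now [93, 33, 80, 72, 65]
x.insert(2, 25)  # [93, 33, 25, 80, 72, 65]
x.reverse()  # [65, 72, 80, 25, 33, 93]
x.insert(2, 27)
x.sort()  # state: [25, 27, 33, 65, 72, 80, 93]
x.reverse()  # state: [93, 80, 72, 65, 33, 27, 25]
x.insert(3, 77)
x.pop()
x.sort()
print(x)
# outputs [27, 33, 65, 72, 77, 80, 93]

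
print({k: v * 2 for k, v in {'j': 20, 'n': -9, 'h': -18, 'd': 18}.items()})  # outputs {'j': 40, 'n': -18, 'h': -36, 'd': 36}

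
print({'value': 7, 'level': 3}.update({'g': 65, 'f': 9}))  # None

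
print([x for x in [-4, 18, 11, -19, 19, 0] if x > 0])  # [18, 11, 19]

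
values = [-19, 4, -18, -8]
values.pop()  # -8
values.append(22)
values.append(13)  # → [-19, 4, -18, 22, 13]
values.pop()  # 13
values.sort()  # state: [-19, -18, 4, 22]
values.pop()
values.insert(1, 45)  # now [-19, 45, -18, 4]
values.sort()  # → [-19, -18, 4, 45]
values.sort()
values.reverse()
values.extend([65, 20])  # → [45, 4, -18, -19, 65, 20]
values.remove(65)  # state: [45, 4, -18, -19, 20]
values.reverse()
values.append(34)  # [20, -19, -18, 4, 45, 34]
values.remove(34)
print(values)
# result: [20, -19, -18, 4, 45]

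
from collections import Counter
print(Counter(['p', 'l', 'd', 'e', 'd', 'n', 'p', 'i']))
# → Counter({'p': 2, 'd': 2, 'l': 1, 'e': 1, 'n': 1, 'i': 1})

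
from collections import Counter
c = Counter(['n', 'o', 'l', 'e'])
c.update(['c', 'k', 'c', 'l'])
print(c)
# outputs Counter({'l': 2, 'c': 2, 'n': 1, 'o': 1, 'e': 1, 'k': 1})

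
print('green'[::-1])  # neerg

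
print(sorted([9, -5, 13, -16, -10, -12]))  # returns [-16, -12, -10, -5, 9, 13]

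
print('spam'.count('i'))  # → 0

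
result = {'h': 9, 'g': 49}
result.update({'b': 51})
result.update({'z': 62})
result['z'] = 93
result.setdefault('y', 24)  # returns 24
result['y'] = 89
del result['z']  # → {'h': 9, 'g': 49, 'b': 51, 'y': 89}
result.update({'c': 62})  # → {'h': 9, 'g': 49, 'b': 51, 'y': 89, 'c': 62}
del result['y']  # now {'h': 9, 'g': 49, 'b': 51, 'c': 62}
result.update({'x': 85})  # {'h': 9, 'g': 49, 'b': 51, 'c': 62, 'x': 85}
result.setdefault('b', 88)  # 51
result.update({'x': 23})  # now {'h': 9, 'g': 49, 'b': 51, 'c': 62, 'x': 23}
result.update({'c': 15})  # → {'h': 9, 'g': 49, 'b': 51, 'c': 15, 'x': 23}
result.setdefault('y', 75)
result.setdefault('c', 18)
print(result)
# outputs {'h': 9, 'g': 49, 'b': 51, 'c': 15, 'x': 23, 'y': 75}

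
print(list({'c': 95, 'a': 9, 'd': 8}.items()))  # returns [('c', 95), ('a', 9), ('d', 8)]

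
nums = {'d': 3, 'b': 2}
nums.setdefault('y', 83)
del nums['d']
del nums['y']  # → {'b': 2}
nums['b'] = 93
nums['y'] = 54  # {'b': 93, 'y': 54}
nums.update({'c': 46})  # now {'b': 93, 'y': 54, 'c': 46}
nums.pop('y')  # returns 54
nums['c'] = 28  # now {'b': 93, 'c': 28}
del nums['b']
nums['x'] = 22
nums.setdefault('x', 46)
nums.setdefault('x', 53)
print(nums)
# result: {'c': 28, 'x': 22}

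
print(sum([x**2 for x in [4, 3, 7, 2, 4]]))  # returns 94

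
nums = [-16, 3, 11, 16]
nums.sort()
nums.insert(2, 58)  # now [-16, 3, 58, 11, 16]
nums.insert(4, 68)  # [-16, 3, 58, 11, 68, 16]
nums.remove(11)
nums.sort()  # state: [-16, 3, 16, 58, 68]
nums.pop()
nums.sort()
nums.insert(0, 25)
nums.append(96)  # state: [25, -16, 3, 16, 58, 96]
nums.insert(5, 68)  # [25, -16, 3, 16, 58, 68, 96]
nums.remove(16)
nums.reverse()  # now [96, 68, 58, 3, -16, 25]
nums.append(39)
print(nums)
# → [96, 68, 58, 3, -16, 25, 39]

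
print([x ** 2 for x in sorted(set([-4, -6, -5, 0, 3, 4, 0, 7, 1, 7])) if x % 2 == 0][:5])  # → [36, 16, 0, 16]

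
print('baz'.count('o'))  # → 0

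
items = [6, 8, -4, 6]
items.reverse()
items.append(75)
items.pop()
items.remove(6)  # [-4, 8, 6]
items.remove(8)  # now [-4, 6]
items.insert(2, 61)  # [-4, 6, 61]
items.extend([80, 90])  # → [-4, 6, 61, 80, 90]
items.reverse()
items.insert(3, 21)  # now [90, 80, 61, 21, 6, -4]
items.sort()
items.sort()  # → [-4, 6, 21, 61, 80, 90]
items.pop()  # 90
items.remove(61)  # [-4, 6, 21, 80]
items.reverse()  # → [80, 21, 6, -4]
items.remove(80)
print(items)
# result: [21, 6, -4]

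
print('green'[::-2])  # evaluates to neg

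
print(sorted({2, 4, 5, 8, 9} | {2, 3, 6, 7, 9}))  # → [2, 3, 4, 5, 6, 7, 8, 9]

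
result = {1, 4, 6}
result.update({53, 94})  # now {1, 4, 6, 53, 94}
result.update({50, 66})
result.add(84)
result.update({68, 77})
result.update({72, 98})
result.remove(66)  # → {1, 4, 6, 50, 53, 68, 72, 77, 84, 94, 98}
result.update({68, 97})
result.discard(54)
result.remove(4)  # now {1, 6, 50, 53, 68, 72, 77, 84, 94, 97, 98}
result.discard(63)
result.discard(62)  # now {1, 6, 50, 53, 68, 72, 77, 84, 94, 97, 98}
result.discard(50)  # {1, 6, 53, 68, 72, 77, 84, 94, 97, 98}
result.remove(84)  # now {1, 6, 53, 68, 72, 77, 94, 97, 98}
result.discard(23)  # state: {1, 6, 53, 68, 72, 77, 94, 97, 98}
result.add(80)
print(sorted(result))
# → [1, 6, 53, 68, 72, 77, 80, 94, 97, 98]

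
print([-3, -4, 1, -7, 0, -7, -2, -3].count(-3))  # 2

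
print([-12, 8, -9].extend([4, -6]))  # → None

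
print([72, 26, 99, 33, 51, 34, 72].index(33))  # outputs 3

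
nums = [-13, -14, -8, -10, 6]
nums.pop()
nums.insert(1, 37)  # [-13, 37, -14, -8, -10]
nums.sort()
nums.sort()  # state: [-14, -13, -10, -8, 37]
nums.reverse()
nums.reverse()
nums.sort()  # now [-14, -13, -10, -8, 37]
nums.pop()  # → 37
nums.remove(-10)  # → [-14, -13, -8]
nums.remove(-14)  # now [-13, -8]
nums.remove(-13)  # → [-8]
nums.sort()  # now [-8]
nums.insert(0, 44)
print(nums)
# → [44, -8]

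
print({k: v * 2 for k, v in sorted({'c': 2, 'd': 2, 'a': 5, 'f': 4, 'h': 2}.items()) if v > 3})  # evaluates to {'a': 10, 'f': 8}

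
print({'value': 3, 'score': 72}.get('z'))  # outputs None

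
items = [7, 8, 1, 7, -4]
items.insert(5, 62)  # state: [7, 8, 1, 7, -4, 62]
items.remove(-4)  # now [7, 8, 1, 7, 62]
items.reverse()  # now [62, 7, 1, 8, 7]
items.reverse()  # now [7, 8, 1, 7, 62]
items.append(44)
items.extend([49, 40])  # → [7, 8, 1, 7, 62, 44, 49, 40]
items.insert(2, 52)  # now [7, 8, 52, 1, 7, 62, 44, 49, 40]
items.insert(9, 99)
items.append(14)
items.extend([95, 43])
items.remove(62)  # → [7, 8, 52, 1, 7, 44, 49, 40, 99, 14, 95, 43]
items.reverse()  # [43, 95, 14, 99, 40, 49, 44, 7, 1, 52, 8, 7]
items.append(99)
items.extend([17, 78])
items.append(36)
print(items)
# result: [43, 95, 14, 99, 40, 49, 44, 7, 1, 52, 8, 7, 99, 17, 78, 36]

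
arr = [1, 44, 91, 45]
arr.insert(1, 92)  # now [1, 92, 44, 91, 45]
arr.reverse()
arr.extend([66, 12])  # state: [45, 91, 44, 92, 1, 66, 12]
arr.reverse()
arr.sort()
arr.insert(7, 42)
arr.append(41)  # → [1, 12, 44, 45, 66, 91, 92, 42, 41]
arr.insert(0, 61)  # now [61, 1, 12, 44, 45, 66, 91, 92, 42, 41]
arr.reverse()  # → [41, 42, 92, 91, 66, 45, 44, 12, 1, 61]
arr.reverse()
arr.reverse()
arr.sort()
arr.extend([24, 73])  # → [1, 12, 41, 42, 44, 45, 61, 66, 91, 92, 24, 73]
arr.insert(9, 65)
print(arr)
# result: [1, 12, 41, 42, 44, 45, 61, 66, 91, 65, 92, 24, 73]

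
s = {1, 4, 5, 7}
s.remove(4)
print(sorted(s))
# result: [1, 5, 7]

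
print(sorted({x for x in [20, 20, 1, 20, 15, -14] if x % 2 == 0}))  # [-14, 20]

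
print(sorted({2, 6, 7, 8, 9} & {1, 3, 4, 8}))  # [8]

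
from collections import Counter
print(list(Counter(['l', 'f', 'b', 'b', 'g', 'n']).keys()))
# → ['l', 'f', 'b', 'g', 'n']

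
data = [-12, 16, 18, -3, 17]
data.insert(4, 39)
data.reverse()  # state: [17, 39, -3, 18, 16, -12]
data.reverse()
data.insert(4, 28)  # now [-12, 16, 18, -3, 28, 39, 17]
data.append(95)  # [-12, 16, 18, -3, 28, 39, 17, 95]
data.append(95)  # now [-12, 16, 18, -3, 28, 39, 17, 95, 95]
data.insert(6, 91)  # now [-12, 16, 18, -3, 28, 39, 91, 17, 95, 95]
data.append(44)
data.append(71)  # [-12, 16, 18, -3, 28, 39, 91, 17, 95, 95, 44, 71]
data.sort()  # [-12, -3, 16, 17, 18, 28, 39, 44, 71, 91, 95, 95]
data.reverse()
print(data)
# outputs [95, 95, 91, 71, 44, 39, 28, 18, 17, 16, -3, -12]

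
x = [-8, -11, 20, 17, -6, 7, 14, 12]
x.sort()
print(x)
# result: [-11, -8, -6, 7, 12, 14, 17, 20]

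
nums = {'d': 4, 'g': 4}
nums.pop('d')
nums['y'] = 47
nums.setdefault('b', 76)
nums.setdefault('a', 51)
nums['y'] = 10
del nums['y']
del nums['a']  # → {'g': 4, 'b': 76}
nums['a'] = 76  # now {'g': 4, 'b': 76, 'a': 76}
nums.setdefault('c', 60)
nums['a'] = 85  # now {'g': 4, 'b': 76, 'a': 85, 'c': 60}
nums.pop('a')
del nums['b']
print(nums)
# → {'g': 4, 'c': 60}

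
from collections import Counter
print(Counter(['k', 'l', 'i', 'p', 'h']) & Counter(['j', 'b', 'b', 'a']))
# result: Counter()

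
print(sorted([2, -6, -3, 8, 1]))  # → [-6, -3, 1, 2, 8]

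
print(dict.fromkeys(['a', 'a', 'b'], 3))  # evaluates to {'a': 3, 'b': 3}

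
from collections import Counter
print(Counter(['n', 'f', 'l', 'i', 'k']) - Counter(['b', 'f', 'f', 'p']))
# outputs Counter({'n': 1, 'l': 1, 'i': 1, 'k': 1})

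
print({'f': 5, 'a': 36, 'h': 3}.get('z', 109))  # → 109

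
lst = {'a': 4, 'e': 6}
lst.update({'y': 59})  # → {'a': 4, 'e': 6, 'y': 59}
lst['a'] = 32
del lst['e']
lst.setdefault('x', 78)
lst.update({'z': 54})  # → {'a': 32, 'y': 59, 'x': 78, 'z': 54}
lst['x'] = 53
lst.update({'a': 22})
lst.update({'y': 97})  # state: {'a': 22, 'y': 97, 'x': 53, 'z': 54}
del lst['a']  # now {'y': 97, 'x': 53, 'z': 54}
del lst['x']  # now {'y': 97, 'z': 54}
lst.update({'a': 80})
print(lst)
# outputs {'y': 97, 'z': 54, 'a': 80}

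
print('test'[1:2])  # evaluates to e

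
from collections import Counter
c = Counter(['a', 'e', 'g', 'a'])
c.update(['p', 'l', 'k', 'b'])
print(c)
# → Counter({'a': 2, 'e': 1, 'g': 1, 'p': 1, 'l': 1, 'k': 1, 'b': 1})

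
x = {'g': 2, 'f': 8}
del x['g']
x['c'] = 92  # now {'f': 8, 'c': 92}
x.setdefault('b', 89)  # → 89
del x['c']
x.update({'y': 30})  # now {'f': 8, 'b': 89, 'y': 30}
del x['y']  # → {'f': 8, 'b': 89}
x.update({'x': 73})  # {'f': 8, 'b': 89, 'x': 73}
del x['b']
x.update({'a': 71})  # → {'f': 8, 'x': 73, 'a': 71}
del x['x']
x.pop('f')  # 8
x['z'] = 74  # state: {'a': 71, 'z': 74}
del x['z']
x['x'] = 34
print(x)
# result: {'a': 71, 'x': 34}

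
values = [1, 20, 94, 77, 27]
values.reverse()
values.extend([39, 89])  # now [27, 77, 94, 20, 1, 39, 89]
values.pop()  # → 89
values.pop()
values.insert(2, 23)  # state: [27, 77, 23, 94, 20, 1]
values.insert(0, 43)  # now [43, 27, 77, 23, 94, 20, 1]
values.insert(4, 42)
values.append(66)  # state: [43, 27, 77, 23, 42, 94, 20, 1, 66]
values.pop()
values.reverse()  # [1, 20, 94, 42, 23, 77, 27, 43]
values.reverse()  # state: [43, 27, 77, 23, 42, 94, 20, 1]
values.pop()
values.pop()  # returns 20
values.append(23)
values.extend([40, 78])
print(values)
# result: [43, 27, 77, 23, 42, 94, 23, 40, 78]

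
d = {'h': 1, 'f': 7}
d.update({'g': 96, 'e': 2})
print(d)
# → {'h': 1, 'f': 7, 'g': 96, 'e': 2}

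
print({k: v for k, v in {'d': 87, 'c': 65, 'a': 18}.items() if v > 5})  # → {'d': 87, 'c': 65, 'a': 18}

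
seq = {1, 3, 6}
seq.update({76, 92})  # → {1, 3, 6, 76, 92}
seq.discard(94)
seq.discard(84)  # {1, 3, 6, 76, 92}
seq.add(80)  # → {1, 3, 6, 76, 80, 92}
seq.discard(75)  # {1, 3, 6, 76, 80, 92}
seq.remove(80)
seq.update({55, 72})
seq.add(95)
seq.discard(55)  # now {1, 3, 6, 72, 76, 92, 95}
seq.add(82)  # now {1, 3, 6, 72, 76, 82, 92, 95}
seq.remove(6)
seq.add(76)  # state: {1, 3, 72, 76, 82, 92, 95}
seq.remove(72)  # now {1, 3, 76, 82, 92, 95}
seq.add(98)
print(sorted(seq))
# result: [1, 3, 76, 82, 92, 95, 98]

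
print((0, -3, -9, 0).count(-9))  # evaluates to 1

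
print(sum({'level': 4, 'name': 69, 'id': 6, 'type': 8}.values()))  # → 87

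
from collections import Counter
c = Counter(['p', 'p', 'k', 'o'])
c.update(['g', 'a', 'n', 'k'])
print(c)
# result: Counter({'p': 2, 'k': 2, 'o': 1, 'g': 1, 'a': 1, 'n': 1})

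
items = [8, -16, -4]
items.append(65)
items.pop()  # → 65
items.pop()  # -4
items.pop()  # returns -16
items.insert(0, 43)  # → [43, 8]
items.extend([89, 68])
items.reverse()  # [68, 89, 8, 43]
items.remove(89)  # [68, 8, 43]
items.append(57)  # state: [68, 8, 43, 57]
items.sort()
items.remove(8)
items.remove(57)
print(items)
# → [43, 68]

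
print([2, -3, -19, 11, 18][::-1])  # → [18, 11, -19, -3, 2]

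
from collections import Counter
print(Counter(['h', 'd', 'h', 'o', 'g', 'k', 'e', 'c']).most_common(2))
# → [('h', 2), ('d', 1)]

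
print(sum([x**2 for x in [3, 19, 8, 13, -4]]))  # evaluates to 619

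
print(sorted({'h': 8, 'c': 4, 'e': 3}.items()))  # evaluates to [('c', 4), ('e', 3), ('h', 8)]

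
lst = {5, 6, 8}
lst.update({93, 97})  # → {5, 6, 8, 93, 97}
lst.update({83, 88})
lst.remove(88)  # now {5, 6, 8, 83, 93, 97}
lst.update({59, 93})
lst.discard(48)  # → {5, 6, 8, 59, 83, 93, 97}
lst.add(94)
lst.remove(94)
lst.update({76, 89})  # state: {5, 6, 8, 59, 76, 83, 89, 93, 97}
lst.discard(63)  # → {5, 6, 8, 59, 76, 83, 89, 93, 97}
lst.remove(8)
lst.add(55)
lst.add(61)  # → {5, 6, 55, 59, 61, 76, 83, 89, 93, 97}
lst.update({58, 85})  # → {5, 6, 55, 58, 59, 61, 76, 83, 85, 89, 93, 97}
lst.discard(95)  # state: {5, 6, 55, 58, 59, 61, 76, 83, 85, 89, 93, 97}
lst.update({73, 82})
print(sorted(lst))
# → [5, 6, 55, 58, 59, 61, 73, 76, 82, 83, 85, 89, 93, 97]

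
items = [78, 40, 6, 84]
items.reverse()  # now [84, 6, 40, 78]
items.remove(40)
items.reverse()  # [78, 6, 84]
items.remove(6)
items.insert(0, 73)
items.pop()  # 84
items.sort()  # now [73, 78]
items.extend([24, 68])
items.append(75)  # [73, 78, 24, 68, 75]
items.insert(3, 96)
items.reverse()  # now [75, 68, 96, 24, 78, 73]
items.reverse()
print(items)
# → [73, 78, 24, 96, 68, 75]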